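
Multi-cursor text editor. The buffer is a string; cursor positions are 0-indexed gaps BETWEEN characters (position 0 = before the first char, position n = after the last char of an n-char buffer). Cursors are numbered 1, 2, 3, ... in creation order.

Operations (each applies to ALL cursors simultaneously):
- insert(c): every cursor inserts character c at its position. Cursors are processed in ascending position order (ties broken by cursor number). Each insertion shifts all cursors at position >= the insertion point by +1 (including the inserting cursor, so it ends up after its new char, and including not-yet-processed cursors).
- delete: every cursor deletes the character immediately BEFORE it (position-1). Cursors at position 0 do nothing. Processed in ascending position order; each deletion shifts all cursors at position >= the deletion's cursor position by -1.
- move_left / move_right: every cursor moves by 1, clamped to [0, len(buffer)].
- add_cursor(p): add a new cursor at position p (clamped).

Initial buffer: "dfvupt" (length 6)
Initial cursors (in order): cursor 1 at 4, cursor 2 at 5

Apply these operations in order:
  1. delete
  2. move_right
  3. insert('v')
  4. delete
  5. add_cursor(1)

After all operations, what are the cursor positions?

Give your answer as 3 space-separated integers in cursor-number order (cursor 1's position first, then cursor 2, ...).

Answer: 4 4 1

Derivation:
After op 1 (delete): buffer="dfvt" (len 4), cursors c1@3 c2@3, authorship ....
After op 2 (move_right): buffer="dfvt" (len 4), cursors c1@4 c2@4, authorship ....
After op 3 (insert('v')): buffer="dfvtvv" (len 6), cursors c1@6 c2@6, authorship ....12
After op 4 (delete): buffer="dfvt" (len 4), cursors c1@4 c2@4, authorship ....
After op 5 (add_cursor(1)): buffer="dfvt" (len 4), cursors c3@1 c1@4 c2@4, authorship ....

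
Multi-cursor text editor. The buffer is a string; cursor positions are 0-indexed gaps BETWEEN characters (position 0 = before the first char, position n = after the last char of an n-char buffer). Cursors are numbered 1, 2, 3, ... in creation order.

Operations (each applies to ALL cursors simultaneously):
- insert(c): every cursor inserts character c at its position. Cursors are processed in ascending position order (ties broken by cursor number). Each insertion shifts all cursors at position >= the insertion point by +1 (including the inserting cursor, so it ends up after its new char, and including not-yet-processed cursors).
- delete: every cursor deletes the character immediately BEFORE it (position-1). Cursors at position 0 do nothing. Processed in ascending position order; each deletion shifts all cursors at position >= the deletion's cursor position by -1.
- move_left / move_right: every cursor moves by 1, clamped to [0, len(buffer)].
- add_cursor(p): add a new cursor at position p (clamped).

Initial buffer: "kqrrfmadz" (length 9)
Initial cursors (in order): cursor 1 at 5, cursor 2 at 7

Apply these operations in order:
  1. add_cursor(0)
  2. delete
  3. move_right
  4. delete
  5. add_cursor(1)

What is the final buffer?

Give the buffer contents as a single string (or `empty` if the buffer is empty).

Answer: qrrz

Derivation:
After op 1 (add_cursor(0)): buffer="kqrrfmadz" (len 9), cursors c3@0 c1@5 c2@7, authorship .........
After op 2 (delete): buffer="kqrrmdz" (len 7), cursors c3@0 c1@4 c2@5, authorship .......
After op 3 (move_right): buffer="kqrrmdz" (len 7), cursors c3@1 c1@5 c2@6, authorship .......
After op 4 (delete): buffer="qrrz" (len 4), cursors c3@0 c1@3 c2@3, authorship ....
After op 5 (add_cursor(1)): buffer="qrrz" (len 4), cursors c3@0 c4@1 c1@3 c2@3, authorship ....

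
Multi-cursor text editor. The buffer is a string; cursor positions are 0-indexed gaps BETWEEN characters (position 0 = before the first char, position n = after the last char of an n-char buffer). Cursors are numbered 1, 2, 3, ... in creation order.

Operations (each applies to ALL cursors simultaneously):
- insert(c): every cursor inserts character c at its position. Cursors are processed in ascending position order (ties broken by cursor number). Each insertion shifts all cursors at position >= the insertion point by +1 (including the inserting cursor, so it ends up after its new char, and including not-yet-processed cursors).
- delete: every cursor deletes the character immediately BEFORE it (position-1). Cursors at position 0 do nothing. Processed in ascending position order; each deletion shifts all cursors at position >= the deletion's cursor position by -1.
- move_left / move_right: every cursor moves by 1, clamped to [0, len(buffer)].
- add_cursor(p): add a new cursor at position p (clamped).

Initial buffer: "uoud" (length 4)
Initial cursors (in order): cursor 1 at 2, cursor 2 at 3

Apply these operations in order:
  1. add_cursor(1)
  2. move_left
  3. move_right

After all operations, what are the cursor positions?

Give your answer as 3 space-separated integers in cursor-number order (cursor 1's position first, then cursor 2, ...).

After op 1 (add_cursor(1)): buffer="uoud" (len 4), cursors c3@1 c1@2 c2@3, authorship ....
After op 2 (move_left): buffer="uoud" (len 4), cursors c3@0 c1@1 c2@2, authorship ....
After op 3 (move_right): buffer="uoud" (len 4), cursors c3@1 c1@2 c2@3, authorship ....

Answer: 2 3 1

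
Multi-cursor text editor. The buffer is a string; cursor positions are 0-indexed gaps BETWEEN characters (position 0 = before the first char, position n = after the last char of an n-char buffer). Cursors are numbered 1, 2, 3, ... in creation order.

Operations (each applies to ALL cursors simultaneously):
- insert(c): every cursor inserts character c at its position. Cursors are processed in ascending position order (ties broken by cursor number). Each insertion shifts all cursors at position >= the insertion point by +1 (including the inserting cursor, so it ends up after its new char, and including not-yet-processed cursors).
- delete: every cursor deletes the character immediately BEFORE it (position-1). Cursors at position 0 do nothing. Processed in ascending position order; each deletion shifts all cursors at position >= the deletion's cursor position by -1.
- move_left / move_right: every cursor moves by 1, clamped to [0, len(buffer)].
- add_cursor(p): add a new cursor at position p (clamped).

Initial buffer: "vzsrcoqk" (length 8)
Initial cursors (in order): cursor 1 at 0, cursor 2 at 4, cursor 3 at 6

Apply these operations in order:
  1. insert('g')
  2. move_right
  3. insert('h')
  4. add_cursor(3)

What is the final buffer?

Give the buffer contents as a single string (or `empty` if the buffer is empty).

After op 1 (insert('g')): buffer="gvzsrgcogqk" (len 11), cursors c1@1 c2@6 c3@9, authorship 1....2..3..
After op 2 (move_right): buffer="gvzsrgcogqk" (len 11), cursors c1@2 c2@7 c3@10, authorship 1....2..3..
After op 3 (insert('h')): buffer="gvhzsrgchogqhk" (len 14), cursors c1@3 c2@9 c3@13, authorship 1.1...2.2.3.3.
After op 4 (add_cursor(3)): buffer="gvhzsrgchogqhk" (len 14), cursors c1@3 c4@3 c2@9 c3@13, authorship 1.1...2.2.3.3.

Answer: gvhzsrgchogqhk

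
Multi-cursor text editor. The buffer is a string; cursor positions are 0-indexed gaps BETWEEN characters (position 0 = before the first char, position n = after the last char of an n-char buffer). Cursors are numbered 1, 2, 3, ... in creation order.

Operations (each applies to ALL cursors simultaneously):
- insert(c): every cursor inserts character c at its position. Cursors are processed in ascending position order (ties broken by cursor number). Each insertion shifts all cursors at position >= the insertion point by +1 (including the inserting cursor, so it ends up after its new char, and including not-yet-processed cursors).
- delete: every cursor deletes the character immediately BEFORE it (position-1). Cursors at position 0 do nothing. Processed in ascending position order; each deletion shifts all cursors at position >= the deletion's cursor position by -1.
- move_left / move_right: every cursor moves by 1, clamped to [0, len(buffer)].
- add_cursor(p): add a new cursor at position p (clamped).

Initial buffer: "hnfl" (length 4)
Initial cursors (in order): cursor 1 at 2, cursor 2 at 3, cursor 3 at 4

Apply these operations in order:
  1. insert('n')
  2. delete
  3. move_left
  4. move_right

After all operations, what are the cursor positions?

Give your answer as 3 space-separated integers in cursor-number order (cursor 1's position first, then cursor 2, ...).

Answer: 2 3 4

Derivation:
After op 1 (insert('n')): buffer="hnnfnln" (len 7), cursors c1@3 c2@5 c3@7, authorship ..1.2.3
After op 2 (delete): buffer="hnfl" (len 4), cursors c1@2 c2@3 c3@4, authorship ....
After op 3 (move_left): buffer="hnfl" (len 4), cursors c1@1 c2@2 c3@3, authorship ....
After op 4 (move_right): buffer="hnfl" (len 4), cursors c1@2 c2@3 c3@4, authorship ....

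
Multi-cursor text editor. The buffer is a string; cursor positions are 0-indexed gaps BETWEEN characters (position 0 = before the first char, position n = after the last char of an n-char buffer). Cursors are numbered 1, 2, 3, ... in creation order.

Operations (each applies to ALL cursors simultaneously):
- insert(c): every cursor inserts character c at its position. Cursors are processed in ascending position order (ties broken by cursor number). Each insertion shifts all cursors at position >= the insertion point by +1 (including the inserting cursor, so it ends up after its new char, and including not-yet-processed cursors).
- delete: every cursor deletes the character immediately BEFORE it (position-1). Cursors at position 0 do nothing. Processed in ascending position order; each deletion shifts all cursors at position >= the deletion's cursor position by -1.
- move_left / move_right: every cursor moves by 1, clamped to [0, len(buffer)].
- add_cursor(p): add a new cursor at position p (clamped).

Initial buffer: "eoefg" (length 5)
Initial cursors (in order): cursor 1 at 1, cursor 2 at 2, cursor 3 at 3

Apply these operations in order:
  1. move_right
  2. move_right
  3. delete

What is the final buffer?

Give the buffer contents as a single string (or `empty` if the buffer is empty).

After op 1 (move_right): buffer="eoefg" (len 5), cursors c1@2 c2@3 c3@4, authorship .....
After op 2 (move_right): buffer="eoefg" (len 5), cursors c1@3 c2@4 c3@5, authorship .....
After op 3 (delete): buffer="eo" (len 2), cursors c1@2 c2@2 c3@2, authorship ..

Answer: eo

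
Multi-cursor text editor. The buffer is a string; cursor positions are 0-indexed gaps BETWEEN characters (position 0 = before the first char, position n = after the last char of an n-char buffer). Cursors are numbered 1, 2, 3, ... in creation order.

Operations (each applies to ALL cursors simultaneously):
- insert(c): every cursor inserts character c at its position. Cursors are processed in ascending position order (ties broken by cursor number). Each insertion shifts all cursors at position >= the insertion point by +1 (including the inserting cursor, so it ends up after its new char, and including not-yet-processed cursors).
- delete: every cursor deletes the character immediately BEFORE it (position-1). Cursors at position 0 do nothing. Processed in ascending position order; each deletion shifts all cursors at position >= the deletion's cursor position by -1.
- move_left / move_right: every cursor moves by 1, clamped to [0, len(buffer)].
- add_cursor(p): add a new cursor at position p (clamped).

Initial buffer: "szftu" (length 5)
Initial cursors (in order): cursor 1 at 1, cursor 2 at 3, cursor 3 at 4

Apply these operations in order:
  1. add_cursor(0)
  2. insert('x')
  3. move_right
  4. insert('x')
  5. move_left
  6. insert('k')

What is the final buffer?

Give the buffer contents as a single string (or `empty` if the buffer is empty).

After op 1 (add_cursor(0)): buffer="szftu" (len 5), cursors c4@0 c1@1 c2@3 c3@4, authorship .....
After op 2 (insert('x')): buffer="xsxzfxtxu" (len 9), cursors c4@1 c1@3 c2@6 c3@8, authorship 4.1..2.3.
After op 3 (move_right): buffer="xsxzfxtxu" (len 9), cursors c4@2 c1@4 c2@7 c3@9, authorship 4.1..2.3.
After op 4 (insert('x')): buffer="xsxxzxfxtxxux" (len 13), cursors c4@3 c1@6 c2@10 c3@13, authorship 4.41.1.2.23.3
After op 5 (move_left): buffer="xsxxzxfxtxxux" (len 13), cursors c4@2 c1@5 c2@9 c3@12, authorship 4.41.1.2.23.3
After op 6 (insert('k')): buffer="xskxxzkxfxtkxxukx" (len 17), cursors c4@3 c1@7 c2@12 c3@16, authorship 4.441.11.2.223.33

Answer: xskxxzkxfxtkxxukx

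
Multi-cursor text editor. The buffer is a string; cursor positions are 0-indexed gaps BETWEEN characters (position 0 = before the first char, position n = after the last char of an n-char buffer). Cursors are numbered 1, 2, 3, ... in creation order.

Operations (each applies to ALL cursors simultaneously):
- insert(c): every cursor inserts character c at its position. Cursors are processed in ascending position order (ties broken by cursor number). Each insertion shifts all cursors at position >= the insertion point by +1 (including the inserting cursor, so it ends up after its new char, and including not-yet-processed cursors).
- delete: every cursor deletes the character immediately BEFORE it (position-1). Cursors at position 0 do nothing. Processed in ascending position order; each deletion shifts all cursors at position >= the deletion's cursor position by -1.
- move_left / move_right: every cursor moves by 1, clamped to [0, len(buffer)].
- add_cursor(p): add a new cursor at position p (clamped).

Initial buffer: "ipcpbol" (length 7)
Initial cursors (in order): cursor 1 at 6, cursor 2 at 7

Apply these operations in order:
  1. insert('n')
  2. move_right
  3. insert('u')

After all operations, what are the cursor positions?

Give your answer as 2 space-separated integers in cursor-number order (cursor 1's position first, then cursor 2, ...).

After op 1 (insert('n')): buffer="ipcpbonln" (len 9), cursors c1@7 c2@9, authorship ......1.2
After op 2 (move_right): buffer="ipcpbonln" (len 9), cursors c1@8 c2@9, authorship ......1.2
After op 3 (insert('u')): buffer="ipcpbonlunu" (len 11), cursors c1@9 c2@11, authorship ......1.122

Answer: 9 11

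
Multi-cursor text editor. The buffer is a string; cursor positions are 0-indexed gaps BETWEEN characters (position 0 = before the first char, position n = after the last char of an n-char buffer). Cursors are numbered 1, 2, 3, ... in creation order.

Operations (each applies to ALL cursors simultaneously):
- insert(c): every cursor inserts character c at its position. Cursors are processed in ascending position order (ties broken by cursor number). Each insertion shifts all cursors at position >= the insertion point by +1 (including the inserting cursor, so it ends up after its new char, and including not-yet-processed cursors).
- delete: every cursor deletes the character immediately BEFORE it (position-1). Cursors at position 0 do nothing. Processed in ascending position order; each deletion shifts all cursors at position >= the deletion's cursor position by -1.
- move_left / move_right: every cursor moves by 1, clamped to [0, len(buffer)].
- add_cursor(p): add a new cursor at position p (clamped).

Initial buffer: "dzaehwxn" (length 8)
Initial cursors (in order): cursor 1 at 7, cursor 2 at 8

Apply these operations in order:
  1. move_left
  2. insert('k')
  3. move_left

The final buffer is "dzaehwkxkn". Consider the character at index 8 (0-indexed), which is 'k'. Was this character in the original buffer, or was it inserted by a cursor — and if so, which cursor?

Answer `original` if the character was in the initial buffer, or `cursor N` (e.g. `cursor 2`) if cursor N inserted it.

After op 1 (move_left): buffer="dzaehwxn" (len 8), cursors c1@6 c2@7, authorship ........
After op 2 (insert('k')): buffer="dzaehwkxkn" (len 10), cursors c1@7 c2@9, authorship ......1.2.
After op 3 (move_left): buffer="dzaehwkxkn" (len 10), cursors c1@6 c2@8, authorship ......1.2.
Authorship (.=original, N=cursor N): . . . . . . 1 . 2 .
Index 8: author = 2

Answer: cursor 2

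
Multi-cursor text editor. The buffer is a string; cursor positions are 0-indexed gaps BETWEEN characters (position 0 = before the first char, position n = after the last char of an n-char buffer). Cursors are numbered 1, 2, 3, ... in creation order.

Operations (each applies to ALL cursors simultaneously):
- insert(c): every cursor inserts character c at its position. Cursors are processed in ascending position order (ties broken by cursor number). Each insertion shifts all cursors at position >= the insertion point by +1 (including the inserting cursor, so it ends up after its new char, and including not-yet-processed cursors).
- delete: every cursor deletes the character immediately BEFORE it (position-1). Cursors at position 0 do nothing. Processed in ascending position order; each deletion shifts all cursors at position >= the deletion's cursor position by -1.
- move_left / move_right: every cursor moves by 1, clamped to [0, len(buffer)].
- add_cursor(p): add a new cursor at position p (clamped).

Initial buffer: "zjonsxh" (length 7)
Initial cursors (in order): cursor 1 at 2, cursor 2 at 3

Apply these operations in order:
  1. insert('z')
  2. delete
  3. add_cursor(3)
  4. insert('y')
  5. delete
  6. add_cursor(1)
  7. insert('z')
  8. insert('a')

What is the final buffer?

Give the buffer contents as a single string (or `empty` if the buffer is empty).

Answer: zzajzaozzaansxh

Derivation:
After op 1 (insert('z')): buffer="zjzoznsxh" (len 9), cursors c1@3 c2@5, authorship ..1.2....
After op 2 (delete): buffer="zjonsxh" (len 7), cursors c1@2 c2@3, authorship .......
After op 3 (add_cursor(3)): buffer="zjonsxh" (len 7), cursors c1@2 c2@3 c3@3, authorship .......
After op 4 (insert('y')): buffer="zjyoyynsxh" (len 10), cursors c1@3 c2@6 c3@6, authorship ..1.23....
After op 5 (delete): buffer="zjonsxh" (len 7), cursors c1@2 c2@3 c3@3, authorship .......
After op 6 (add_cursor(1)): buffer="zjonsxh" (len 7), cursors c4@1 c1@2 c2@3 c3@3, authorship .......
After op 7 (insert('z')): buffer="zzjzozznsxh" (len 11), cursors c4@2 c1@4 c2@7 c3@7, authorship .4.1.23....
After op 8 (insert('a')): buffer="zzajzaozzaansxh" (len 15), cursors c4@3 c1@6 c2@11 c3@11, authorship .44.11.2323....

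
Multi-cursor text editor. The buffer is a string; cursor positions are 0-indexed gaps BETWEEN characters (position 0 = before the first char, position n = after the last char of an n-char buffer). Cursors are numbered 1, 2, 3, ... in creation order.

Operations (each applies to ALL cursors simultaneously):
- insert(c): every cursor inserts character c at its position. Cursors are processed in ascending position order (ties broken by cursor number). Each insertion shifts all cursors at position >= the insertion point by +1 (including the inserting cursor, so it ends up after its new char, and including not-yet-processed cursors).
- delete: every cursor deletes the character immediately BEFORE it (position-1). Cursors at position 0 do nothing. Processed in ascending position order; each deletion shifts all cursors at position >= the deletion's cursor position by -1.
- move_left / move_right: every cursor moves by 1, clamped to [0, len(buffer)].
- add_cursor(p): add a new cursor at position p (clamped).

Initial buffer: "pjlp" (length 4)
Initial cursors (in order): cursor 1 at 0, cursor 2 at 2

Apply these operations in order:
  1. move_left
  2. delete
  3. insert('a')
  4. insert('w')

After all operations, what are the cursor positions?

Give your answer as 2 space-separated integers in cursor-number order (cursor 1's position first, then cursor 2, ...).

Answer: 4 4

Derivation:
After op 1 (move_left): buffer="pjlp" (len 4), cursors c1@0 c2@1, authorship ....
After op 2 (delete): buffer="jlp" (len 3), cursors c1@0 c2@0, authorship ...
After op 3 (insert('a')): buffer="aajlp" (len 5), cursors c1@2 c2@2, authorship 12...
After op 4 (insert('w')): buffer="aawwjlp" (len 7), cursors c1@4 c2@4, authorship 1212...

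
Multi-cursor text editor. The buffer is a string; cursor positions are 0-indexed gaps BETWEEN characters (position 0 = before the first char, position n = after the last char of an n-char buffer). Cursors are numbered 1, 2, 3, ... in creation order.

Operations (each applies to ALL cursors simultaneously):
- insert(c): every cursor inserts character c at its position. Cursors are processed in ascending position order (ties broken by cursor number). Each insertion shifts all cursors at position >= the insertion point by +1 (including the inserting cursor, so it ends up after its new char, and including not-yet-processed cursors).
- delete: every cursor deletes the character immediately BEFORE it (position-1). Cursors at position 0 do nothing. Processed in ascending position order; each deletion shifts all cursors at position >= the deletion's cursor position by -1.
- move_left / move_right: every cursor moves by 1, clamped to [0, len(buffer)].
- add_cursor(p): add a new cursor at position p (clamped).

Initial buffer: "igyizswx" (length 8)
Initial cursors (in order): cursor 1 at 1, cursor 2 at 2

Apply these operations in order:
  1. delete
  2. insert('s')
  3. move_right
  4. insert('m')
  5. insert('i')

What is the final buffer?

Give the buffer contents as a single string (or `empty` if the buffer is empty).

After op 1 (delete): buffer="yizswx" (len 6), cursors c1@0 c2@0, authorship ......
After op 2 (insert('s')): buffer="ssyizswx" (len 8), cursors c1@2 c2@2, authorship 12......
After op 3 (move_right): buffer="ssyizswx" (len 8), cursors c1@3 c2@3, authorship 12......
After op 4 (insert('m')): buffer="ssymmizswx" (len 10), cursors c1@5 c2@5, authorship 12.12.....
After op 5 (insert('i')): buffer="ssymmiiizswx" (len 12), cursors c1@7 c2@7, authorship 12.1212.....

Answer: ssymmiiizswx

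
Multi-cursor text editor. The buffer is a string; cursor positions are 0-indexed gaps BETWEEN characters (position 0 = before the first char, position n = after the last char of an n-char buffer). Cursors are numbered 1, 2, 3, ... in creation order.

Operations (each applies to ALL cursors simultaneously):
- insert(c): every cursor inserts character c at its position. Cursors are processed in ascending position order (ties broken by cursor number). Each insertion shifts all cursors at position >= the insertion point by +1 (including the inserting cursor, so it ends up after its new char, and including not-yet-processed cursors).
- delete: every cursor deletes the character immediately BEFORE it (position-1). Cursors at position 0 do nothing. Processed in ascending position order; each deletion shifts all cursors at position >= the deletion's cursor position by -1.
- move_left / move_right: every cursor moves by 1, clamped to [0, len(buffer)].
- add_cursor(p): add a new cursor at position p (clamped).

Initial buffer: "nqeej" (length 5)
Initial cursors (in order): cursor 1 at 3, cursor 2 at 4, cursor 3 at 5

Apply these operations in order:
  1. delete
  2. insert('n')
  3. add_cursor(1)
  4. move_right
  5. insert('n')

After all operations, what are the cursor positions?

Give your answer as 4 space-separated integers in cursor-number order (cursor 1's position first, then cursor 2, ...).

After op 1 (delete): buffer="nq" (len 2), cursors c1@2 c2@2 c3@2, authorship ..
After op 2 (insert('n')): buffer="nqnnn" (len 5), cursors c1@5 c2@5 c3@5, authorship ..123
After op 3 (add_cursor(1)): buffer="nqnnn" (len 5), cursors c4@1 c1@5 c2@5 c3@5, authorship ..123
After op 4 (move_right): buffer="nqnnn" (len 5), cursors c4@2 c1@5 c2@5 c3@5, authorship ..123
After op 5 (insert('n')): buffer="nqnnnnnnn" (len 9), cursors c4@3 c1@9 c2@9 c3@9, authorship ..4123123

Answer: 9 9 9 3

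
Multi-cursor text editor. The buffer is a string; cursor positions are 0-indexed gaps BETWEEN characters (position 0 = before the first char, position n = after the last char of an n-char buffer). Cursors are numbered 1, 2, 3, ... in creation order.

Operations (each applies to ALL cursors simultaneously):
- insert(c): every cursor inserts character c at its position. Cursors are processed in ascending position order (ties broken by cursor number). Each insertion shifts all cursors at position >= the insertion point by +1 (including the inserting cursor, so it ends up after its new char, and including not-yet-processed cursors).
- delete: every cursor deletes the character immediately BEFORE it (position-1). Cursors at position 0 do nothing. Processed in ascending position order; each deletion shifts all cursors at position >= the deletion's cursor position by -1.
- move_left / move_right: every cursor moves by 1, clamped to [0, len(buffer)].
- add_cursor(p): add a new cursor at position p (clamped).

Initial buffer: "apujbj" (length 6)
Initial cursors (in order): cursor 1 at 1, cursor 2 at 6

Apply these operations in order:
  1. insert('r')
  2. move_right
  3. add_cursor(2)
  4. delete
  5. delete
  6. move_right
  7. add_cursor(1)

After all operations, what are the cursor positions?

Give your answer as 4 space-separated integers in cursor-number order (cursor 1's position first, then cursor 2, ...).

Answer: 1 3 1 1

Derivation:
After op 1 (insert('r')): buffer="arpujbjr" (len 8), cursors c1@2 c2@8, authorship .1.....2
After op 2 (move_right): buffer="arpujbjr" (len 8), cursors c1@3 c2@8, authorship .1.....2
After op 3 (add_cursor(2)): buffer="arpujbjr" (len 8), cursors c3@2 c1@3 c2@8, authorship .1.....2
After op 4 (delete): buffer="aujbj" (len 5), cursors c1@1 c3@1 c2@5, authorship .....
After op 5 (delete): buffer="ujb" (len 3), cursors c1@0 c3@0 c2@3, authorship ...
After op 6 (move_right): buffer="ujb" (len 3), cursors c1@1 c3@1 c2@3, authorship ...
After op 7 (add_cursor(1)): buffer="ujb" (len 3), cursors c1@1 c3@1 c4@1 c2@3, authorship ...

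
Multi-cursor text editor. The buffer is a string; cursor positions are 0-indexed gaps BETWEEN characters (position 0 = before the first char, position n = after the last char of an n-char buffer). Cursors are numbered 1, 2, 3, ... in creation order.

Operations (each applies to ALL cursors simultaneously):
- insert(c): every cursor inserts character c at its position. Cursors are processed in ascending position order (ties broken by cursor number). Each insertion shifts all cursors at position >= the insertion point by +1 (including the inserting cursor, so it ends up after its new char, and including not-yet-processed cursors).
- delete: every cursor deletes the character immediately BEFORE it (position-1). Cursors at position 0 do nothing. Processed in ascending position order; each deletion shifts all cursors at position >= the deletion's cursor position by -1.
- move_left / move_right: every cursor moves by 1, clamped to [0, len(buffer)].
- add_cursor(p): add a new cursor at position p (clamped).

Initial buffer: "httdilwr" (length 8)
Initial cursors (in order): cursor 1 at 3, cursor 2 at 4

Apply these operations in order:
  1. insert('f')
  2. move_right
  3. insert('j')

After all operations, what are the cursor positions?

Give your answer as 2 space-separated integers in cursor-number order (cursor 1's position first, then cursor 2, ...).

After op 1 (insert('f')): buffer="httfdfilwr" (len 10), cursors c1@4 c2@6, authorship ...1.2....
After op 2 (move_right): buffer="httfdfilwr" (len 10), cursors c1@5 c2@7, authorship ...1.2....
After op 3 (insert('j')): buffer="httfdjfijlwr" (len 12), cursors c1@6 c2@9, authorship ...1.12.2...

Answer: 6 9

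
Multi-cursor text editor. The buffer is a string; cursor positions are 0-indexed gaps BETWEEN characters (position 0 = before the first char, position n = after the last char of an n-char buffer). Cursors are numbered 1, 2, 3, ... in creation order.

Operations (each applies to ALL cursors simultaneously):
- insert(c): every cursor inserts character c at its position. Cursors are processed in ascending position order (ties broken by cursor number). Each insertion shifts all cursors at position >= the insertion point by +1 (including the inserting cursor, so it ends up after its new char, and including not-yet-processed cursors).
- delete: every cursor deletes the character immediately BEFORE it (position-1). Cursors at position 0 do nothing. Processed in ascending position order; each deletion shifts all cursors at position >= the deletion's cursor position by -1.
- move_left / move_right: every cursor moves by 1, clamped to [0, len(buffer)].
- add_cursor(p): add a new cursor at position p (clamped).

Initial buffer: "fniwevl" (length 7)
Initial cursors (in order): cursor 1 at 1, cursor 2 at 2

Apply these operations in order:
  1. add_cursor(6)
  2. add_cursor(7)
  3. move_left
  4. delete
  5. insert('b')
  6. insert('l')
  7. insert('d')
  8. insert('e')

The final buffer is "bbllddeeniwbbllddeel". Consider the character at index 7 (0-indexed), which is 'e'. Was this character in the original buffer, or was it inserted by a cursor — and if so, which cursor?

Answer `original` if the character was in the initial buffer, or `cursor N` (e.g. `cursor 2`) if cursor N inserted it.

Answer: cursor 2

Derivation:
After op 1 (add_cursor(6)): buffer="fniwevl" (len 7), cursors c1@1 c2@2 c3@6, authorship .......
After op 2 (add_cursor(7)): buffer="fniwevl" (len 7), cursors c1@1 c2@2 c3@6 c4@7, authorship .......
After op 3 (move_left): buffer="fniwevl" (len 7), cursors c1@0 c2@1 c3@5 c4@6, authorship .......
After op 4 (delete): buffer="niwl" (len 4), cursors c1@0 c2@0 c3@3 c4@3, authorship ....
After op 5 (insert('b')): buffer="bbniwbbl" (len 8), cursors c1@2 c2@2 c3@7 c4@7, authorship 12...34.
After op 6 (insert('l')): buffer="bbllniwbblll" (len 12), cursors c1@4 c2@4 c3@11 c4@11, authorship 1212...3434.
After op 7 (insert('d')): buffer="bbllddniwbbllddl" (len 16), cursors c1@6 c2@6 c3@15 c4@15, authorship 121212...343434.
After op 8 (insert('e')): buffer="bbllddeeniwbbllddeel" (len 20), cursors c1@8 c2@8 c3@19 c4@19, authorship 12121212...34343434.
Authorship (.=original, N=cursor N): 1 2 1 2 1 2 1 2 . . . 3 4 3 4 3 4 3 4 .
Index 7: author = 2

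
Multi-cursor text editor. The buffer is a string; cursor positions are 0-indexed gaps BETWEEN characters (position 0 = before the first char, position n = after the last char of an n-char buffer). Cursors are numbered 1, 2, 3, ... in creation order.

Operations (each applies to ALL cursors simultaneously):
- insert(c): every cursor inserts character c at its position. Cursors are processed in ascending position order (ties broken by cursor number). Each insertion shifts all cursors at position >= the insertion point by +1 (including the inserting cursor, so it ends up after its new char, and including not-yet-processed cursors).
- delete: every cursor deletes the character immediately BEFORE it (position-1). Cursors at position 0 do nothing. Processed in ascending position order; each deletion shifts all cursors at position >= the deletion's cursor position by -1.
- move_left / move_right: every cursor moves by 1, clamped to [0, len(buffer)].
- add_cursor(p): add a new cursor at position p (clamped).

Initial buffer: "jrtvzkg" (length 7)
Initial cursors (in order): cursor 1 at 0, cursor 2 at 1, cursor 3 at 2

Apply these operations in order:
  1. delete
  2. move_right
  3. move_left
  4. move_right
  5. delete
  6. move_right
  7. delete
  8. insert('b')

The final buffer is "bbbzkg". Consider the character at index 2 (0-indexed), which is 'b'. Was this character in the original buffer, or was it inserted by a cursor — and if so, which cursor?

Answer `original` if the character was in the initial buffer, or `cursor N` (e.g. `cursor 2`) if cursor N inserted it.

After op 1 (delete): buffer="tvzkg" (len 5), cursors c1@0 c2@0 c3@0, authorship .....
After op 2 (move_right): buffer="tvzkg" (len 5), cursors c1@1 c2@1 c3@1, authorship .....
After op 3 (move_left): buffer="tvzkg" (len 5), cursors c1@0 c2@0 c3@0, authorship .....
After op 4 (move_right): buffer="tvzkg" (len 5), cursors c1@1 c2@1 c3@1, authorship .....
After op 5 (delete): buffer="vzkg" (len 4), cursors c1@0 c2@0 c3@0, authorship ....
After op 6 (move_right): buffer="vzkg" (len 4), cursors c1@1 c2@1 c3@1, authorship ....
After op 7 (delete): buffer="zkg" (len 3), cursors c1@0 c2@0 c3@0, authorship ...
After op 8 (insert('b')): buffer="bbbzkg" (len 6), cursors c1@3 c2@3 c3@3, authorship 123...
Authorship (.=original, N=cursor N): 1 2 3 . . .
Index 2: author = 3

Answer: cursor 3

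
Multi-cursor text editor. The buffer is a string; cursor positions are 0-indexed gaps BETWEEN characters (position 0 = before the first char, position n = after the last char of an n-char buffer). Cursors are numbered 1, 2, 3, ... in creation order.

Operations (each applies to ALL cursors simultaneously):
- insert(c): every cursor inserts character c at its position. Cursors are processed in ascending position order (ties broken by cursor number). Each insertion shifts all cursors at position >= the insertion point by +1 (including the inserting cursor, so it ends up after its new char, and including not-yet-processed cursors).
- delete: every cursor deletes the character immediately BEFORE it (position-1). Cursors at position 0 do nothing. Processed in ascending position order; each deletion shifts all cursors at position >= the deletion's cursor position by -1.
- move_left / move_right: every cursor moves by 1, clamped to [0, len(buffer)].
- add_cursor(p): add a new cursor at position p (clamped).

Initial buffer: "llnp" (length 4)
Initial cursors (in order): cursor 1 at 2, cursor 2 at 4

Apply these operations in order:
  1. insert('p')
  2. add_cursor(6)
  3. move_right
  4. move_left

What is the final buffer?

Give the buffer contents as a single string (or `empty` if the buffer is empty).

After op 1 (insert('p')): buffer="llpnpp" (len 6), cursors c1@3 c2@6, authorship ..1..2
After op 2 (add_cursor(6)): buffer="llpnpp" (len 6), cursors c1@3 c2@6 c3@6, authorship ..1..2
After op 3 (move_right): buffer="llpnpp" (len 6), cursors c1@4 c2@6 c3@6, authorship ..1..2
After op 4 (move_left): buffer="llpnpp" (len 6), cursors c1@3 c2@5 c3@5, authorship ..1..2

Answer: llpnpp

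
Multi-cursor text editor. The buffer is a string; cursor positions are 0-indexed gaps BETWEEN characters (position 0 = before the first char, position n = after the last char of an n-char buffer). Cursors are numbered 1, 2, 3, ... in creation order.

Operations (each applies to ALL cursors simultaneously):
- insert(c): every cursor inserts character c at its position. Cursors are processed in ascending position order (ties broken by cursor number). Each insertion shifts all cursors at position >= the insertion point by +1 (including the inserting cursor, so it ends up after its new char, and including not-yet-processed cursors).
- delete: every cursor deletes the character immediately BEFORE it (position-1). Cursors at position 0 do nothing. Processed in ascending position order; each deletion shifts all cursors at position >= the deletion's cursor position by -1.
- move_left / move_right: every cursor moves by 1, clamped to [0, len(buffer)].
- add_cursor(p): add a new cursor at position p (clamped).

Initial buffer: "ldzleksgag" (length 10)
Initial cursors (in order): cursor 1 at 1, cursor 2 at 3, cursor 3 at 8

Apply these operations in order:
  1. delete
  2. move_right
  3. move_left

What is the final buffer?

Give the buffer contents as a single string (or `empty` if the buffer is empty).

After op 1 (delete): buffer="dleksag" (len 7), cursors c1@0 c2@1 c3@5, authorship .......
After op 2 (move_right): buffer="dleksag" (len 7), cursors c1@1 c2@2 c3@6, authorship .......
After op 3 (move_left): buffer="dleksag" (len 7), cursors c1@0 c2@1 c3@5, authorship .......

Answer: dleksag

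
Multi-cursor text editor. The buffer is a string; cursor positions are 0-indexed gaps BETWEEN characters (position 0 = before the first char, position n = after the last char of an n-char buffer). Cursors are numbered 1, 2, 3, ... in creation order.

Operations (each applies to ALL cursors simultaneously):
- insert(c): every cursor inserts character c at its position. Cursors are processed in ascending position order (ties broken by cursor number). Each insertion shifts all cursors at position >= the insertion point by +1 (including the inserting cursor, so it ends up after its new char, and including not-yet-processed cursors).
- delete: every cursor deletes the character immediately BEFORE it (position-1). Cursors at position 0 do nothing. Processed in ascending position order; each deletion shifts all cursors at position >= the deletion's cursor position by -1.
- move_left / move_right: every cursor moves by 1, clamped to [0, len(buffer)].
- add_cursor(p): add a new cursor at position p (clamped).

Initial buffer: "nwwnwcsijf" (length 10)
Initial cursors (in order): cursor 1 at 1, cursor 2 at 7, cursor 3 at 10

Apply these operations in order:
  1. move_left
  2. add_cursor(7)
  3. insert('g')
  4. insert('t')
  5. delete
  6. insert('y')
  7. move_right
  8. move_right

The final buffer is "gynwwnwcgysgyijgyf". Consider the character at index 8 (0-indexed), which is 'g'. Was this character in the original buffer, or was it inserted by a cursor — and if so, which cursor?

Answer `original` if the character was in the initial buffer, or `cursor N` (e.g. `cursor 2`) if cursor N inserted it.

Answer: cursor 2

Derivation:
After op 1 (move_left): buffer="nwwnwcsijf" (len 10), cursors c1@0 c2@6 c3@9, authorship ..........
After op 2 (add_cursor(7)): buffer="nwwnwcsijf" (len 10), cursors c1@0 c2@6 c4@7 c3@9, authorship ..........
After op 3 (insert('g')): buffer="gnwwnwcgsgijgf" (len 14), cursors c1@1 c2@8 c4@10 c3@13, authorship 1......2.4..3.
After op 4 (insert('t')): buffer="gtnwwnwcgtsgtijgtf" (len 18), cursors c1@2 c2@10 c4@13 c3@17, authorship 11......22.44..33.
After op 5 (delete): buffer="gnwwnwcgsgijgf" (len 14), cursors c1@1 c2@8 c4@10 c3@13, authorship 1......2.4..3.
After op 6 (insert('y')): buffer="gynwwnwcgysgyijgyf" (len 18), cursors c1@2 c2@10 c4@13 c3@17, authorship 11......22.44..33.
After op 7 (move_right): buffer="gynwwnwcgysgyijgyf" (len 18), cursors c1@3 c2@11 c4@14 c3@18, authorship 11......22.44..33.
After op 8 (move_right): buffer="gynwwnwcgysgyijgyf" (len 18), cursors c1@4 c2@12 c4@15 c3@18, authorship 11......22.44..33.
Authorship (.=original, N=cursor N): 1 1 . . . . . . 2 2 . 4 4 . . 3 3 .
Index 8: author = 2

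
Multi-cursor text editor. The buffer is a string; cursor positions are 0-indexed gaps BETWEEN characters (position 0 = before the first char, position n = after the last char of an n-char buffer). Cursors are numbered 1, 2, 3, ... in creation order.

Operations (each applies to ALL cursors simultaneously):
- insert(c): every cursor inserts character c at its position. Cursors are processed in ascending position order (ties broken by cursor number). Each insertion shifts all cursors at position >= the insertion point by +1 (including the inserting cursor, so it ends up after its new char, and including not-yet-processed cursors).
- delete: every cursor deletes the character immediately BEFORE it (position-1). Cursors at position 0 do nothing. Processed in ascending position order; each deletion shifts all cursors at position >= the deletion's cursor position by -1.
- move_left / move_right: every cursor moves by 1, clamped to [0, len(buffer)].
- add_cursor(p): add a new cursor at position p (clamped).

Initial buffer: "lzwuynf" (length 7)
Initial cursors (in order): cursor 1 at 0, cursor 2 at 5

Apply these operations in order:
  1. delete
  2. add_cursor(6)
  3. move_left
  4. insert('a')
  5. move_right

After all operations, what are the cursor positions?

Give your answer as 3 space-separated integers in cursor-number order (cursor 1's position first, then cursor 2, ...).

Answer: 2 6 9

Derivation:
After op 1 (delete): buffer="lzwunf" (len 6), cursors c1@0 c2@4, authorship ......
After op 2 (add_cursor(6)): buffer="lzwunf" (len 6), cursors c1@0 c2@4 c3@6, authorship ......
After op 3 (move_left): buffer="lzwunf" (len 6), cursors c1@0 c2@3 c3@5, authorship ......
After op 4 (insert('a')): buffer="alzwaunaf" (len 9), cursors c1@1 c2@5 c3@8, authorship 1...2..3.
After op 5 (move_right): buffer="alzwaunaf" (len 9), cursors c1@2 c2@6 c3@9, authorship 1...2..3.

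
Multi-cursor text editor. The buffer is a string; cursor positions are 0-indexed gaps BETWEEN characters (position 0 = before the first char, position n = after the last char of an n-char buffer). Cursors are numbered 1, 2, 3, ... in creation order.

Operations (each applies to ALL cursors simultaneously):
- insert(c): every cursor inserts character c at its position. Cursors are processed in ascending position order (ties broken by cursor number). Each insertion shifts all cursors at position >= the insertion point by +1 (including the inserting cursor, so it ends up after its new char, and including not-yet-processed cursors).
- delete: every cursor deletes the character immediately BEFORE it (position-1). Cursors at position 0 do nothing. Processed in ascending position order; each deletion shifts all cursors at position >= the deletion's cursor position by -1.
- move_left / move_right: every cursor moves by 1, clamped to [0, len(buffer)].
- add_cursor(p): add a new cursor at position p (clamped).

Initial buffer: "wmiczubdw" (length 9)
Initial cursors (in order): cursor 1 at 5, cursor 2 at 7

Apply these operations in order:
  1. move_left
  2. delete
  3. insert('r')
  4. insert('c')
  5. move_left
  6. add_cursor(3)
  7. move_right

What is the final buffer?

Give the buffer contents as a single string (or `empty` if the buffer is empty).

After op 1 (move_left): buffer="wmiczubdw" (len 9), cursors c1@4 c2@6, authorship .........
After op 2 (delete): buffer="wmizbdw" (len 7), cursors c1@3 c2@4, authorship .......
After op 3 (insert('r')): buffer="wmirzrbdw" (len 9), cursors c1@4 c2@6, authorship ...1.2...
After op 4 (insert('c')): buffer="wmirczrcbdw" (len 11), cursors c1@5 c2@8, authorship ...11.22...
After op 5 (move_left): buffer="wmirczrcbdw" (len 11), cursors c1@4 c2@7, authorship ...11.22...
After op 6 (add_cursor(3)): buffer="wmirczrcbdw" (len 11), cursors c3@3 c1@4 c2@7, authorship ...11.22...
After op 7 (move_right): buffer="wmirczrcbdw" (len 11), cursors c3@4 c1@5 c2@8, authorship ...11.22...

Answer: wmirczrcbdw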